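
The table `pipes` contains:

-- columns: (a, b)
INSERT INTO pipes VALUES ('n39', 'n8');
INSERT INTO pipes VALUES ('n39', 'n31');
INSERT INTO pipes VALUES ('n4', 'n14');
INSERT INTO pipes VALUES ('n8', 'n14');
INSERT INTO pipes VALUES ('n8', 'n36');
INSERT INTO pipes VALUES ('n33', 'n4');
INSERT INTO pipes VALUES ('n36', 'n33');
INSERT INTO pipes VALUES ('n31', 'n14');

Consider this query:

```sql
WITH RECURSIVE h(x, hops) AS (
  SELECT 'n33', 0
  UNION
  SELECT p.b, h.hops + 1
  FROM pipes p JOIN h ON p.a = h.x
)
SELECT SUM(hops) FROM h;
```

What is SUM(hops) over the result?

Base: (n33, hops=0).
Iteration 1: edges from {n33} -> (n4, hops=1).
Iteration 2: edges from {n4} -> (n14, hops=2).
Iteration 3: no outgoing edges from {n14}; recursion stops.
SUM(hops) = 0 + 1 + 2 = 3.

3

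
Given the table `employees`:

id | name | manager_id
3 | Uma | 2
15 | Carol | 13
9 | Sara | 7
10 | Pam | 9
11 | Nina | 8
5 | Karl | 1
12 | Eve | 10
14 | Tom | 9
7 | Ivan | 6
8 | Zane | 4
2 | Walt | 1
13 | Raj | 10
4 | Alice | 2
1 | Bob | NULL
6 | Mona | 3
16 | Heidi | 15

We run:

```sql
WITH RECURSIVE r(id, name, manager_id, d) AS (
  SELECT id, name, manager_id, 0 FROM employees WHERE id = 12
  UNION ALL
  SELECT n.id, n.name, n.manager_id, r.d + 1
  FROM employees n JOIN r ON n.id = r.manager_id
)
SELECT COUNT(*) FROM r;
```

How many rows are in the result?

8

Base: id=12 (Eve), manager_id=10, d 0.
Iteration 1: join on id=10 -> Pam (id 10, manager_id=9, d 1).
Iteration 2: join on id=9 -> Sara (id 9, manager_id=7, d 2).
Iteration 3: join on id=7 -> Ivan (id 7, manager_id=6, d 3).
Iteration 4: join on id=6 -> Mona (id 6, manager_id=3, d 4).
Iteration 5: join on id=3 -> Uma (id 3, manager_id=2, d 5).
Iteration 6: join on id=2 -> Walt (id 2, manager_id=1, d 6).
Iteration 7: join on id=1 -> Bob (id 1, manager_id=NULL, d 7).
Iteration 8: manager_id is NULL; no match; recursion stops.
Total rows emitted: 8.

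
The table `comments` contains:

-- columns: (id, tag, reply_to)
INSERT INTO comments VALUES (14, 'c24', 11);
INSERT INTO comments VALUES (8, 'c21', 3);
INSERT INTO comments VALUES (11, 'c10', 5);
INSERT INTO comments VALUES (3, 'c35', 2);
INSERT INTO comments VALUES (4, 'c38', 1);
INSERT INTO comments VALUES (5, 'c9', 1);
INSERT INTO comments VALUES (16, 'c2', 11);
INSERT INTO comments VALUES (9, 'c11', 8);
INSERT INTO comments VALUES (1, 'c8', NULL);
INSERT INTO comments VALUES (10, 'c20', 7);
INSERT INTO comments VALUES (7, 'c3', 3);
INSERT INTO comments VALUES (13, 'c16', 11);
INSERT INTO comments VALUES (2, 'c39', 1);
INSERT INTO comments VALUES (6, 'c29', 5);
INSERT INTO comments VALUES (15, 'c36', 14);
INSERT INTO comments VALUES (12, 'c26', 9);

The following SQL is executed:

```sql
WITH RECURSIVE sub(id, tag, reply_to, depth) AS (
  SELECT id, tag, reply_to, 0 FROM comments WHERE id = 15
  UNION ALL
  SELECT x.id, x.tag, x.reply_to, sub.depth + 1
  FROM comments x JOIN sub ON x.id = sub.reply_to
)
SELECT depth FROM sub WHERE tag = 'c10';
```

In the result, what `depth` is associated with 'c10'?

Base: id=15 (c36), reply_to=14, depth 0.
Iteration 1: join on id=14 -> c24 (id 14, reply_to=11, depth 1).
Iteration 2: join on id=11 -> c10 (id 11, reply_to=5, depth 2).
Iteration 3: join on id=5 -> c9 (id 5, reply_to=1, depth 3).
Iteration 4: join on id=1 -> c8 (id 1, reply_to=NULL, depth 4).
Iteration 5: reply_to is NULL; no match; recursion stops.

2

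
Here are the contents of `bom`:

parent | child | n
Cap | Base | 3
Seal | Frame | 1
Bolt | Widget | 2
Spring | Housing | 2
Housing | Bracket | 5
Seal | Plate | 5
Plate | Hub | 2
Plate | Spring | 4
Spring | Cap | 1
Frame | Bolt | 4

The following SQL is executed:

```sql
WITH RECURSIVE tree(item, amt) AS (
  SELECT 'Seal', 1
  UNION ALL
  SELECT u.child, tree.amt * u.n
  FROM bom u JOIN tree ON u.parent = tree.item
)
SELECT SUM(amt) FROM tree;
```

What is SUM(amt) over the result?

Base: (Seal, amt=1).
Iteration 1: components of {Seal} -> Frame = 1*1 = 1, Plate = 1*5 = 5.
Iteration 2: components of {Frame,Plate} -> Bolt = 1*4 = 4, Hub = 5*2 = 10, Spring = 5*4 = 20.
Iteration 3: components of {Bolt,Hub,Spring} -> Cap = 20*1 = 20, Housing = 20*2 = 40, Widget = 4*2 = 8.
Iteration 4: components of {Cap,Housing,Widget} -> Base = 20*3 = 60, Bracket = 40*5 = 200.
Iteration 5: no further components; recursion stops.
SUM(amt) = 1 + 5 + 1 + 10 + 20 + 4 + 20 + 40 + 8 + 60 + 200 = 369.

369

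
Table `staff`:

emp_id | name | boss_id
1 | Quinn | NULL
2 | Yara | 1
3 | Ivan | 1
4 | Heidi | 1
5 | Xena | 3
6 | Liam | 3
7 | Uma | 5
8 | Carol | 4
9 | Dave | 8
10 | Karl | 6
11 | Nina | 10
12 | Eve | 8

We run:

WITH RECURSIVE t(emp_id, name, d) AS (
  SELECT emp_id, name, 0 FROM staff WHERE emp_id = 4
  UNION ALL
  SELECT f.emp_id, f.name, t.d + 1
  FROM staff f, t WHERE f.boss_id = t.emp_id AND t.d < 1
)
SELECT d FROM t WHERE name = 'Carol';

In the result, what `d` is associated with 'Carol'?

Base: emp_id=4 (Heidi) at d 0.
Iteration 1: rows with boss_id in {4} -> Carol (id 8, d 1).
Iteration 2: d < 1 fails for all current rows; recursion stops.

1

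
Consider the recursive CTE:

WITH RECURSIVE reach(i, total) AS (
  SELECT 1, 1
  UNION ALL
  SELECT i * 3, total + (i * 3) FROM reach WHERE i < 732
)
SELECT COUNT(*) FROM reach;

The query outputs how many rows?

Base: i=1, total=1.
Iteration 1: 1 < 732 holds -> i = 1 * 3 = 3, total = 1 + 3 = 4.
Iteration 2: 3 < 732 holds -> i = 3 * 3 = 9, total = 4 + 9 = 13.
Iteration 3: 9 < 732 holds -> i = 9 * 3 = 27, total = 13 + 27 = 40.
Iteration 4: 27 < 732 holds -> i = 27 * 3 = 81, total = 40 + 81 = 121.
Iteration 5: 81 < 732 holds -> i = 81 * 3 = 243, total = 121 + 243 = 364.
Iteration 6: 243 < 732 holds -> i = 243 * 3 = 729, total = 364 + 729 = 1093.
Iteration 7: 729 < 732 holds -> i = 729 * 3 = 2187, total = 1093 + 2187 = 3280.
Iteration 8: 2187 < 732 fails; recursion stops.
Total rows emitted: 8.

8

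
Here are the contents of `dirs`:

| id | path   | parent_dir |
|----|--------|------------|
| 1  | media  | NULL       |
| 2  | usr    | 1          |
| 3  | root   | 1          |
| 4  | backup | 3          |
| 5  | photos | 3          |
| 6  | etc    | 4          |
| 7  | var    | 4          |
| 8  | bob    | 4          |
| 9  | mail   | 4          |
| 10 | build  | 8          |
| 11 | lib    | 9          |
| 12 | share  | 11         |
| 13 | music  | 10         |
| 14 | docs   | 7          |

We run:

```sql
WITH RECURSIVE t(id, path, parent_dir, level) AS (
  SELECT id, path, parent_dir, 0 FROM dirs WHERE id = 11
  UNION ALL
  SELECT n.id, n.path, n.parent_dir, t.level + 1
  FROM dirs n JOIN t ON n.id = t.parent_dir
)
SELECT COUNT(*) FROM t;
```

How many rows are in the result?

5

Base: id=11 (lib), parent_dir=9, level 0.
Iteration 1: join on id=9 -> mail (id 9, parent_dir=4, level 1).
Iteration 2: join on id=4 -> backup (id 4, parent_dir=3, level 2).
Iteration 3: join on id=3 -> root (id 3, parent_dir=1, level 3).
Iteration 4: join on id=1 -> media (id 1, parent_dir=NULL, level 4).
Iteration 5: parent_dir is NULL; no match; recursion stops.
Total rows emitted: 5.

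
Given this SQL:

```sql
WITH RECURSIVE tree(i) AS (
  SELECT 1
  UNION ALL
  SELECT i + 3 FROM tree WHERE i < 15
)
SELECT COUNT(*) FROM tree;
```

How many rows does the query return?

6

Base: i=1.
Iteration 1: 1 < 15 holds -> i = 1 + 3 = 4.
Iteration 2: 4 < 15 holds -> i = 4 + 3 = 7.
Iteration 3: 7 < 15 holds -> i = 7 + 3 = 10.
Iteration 4: 10 < 15 holds -> i = 10 + 3 = 13.
Iteration 5: 13 < 15 holds -> i = 13 + 3 = 16.
Iteration 6: 16 < 15 fails; recursion stops.
Total rows emitted: 6.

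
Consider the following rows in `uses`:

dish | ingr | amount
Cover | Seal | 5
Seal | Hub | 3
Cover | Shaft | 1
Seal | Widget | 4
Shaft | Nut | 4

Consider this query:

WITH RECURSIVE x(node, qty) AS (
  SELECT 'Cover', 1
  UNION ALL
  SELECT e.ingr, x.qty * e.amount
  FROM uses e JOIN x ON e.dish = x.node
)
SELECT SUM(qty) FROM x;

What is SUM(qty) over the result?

Base: (Cover, qty=1).
Iteration 1: components of {Cover} -> Seal = 1*5 = 5, Shaft = 1*1 = 1.
Iteration 2: components of {Seal,Shaft} -> Hub = 5*3 = 15, Nut = 1*4 = 4, Widget = 5*4 = 20.
Iteration 3: no further components; recursion stops.
SUM(qty) = 1 + 5 + 1 + 15 + 20 + 4 = 46.

46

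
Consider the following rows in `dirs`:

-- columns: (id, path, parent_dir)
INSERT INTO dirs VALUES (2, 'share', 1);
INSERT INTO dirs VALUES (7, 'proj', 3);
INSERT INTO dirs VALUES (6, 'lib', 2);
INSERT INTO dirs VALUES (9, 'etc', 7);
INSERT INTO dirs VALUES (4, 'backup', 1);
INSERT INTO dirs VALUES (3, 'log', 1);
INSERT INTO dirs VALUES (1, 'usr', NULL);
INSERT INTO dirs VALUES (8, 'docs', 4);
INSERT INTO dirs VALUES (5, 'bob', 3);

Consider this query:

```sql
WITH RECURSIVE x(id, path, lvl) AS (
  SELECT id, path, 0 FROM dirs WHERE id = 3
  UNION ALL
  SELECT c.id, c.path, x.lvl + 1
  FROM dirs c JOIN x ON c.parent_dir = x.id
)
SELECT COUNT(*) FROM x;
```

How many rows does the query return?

Base: id=3 (log) at lvl 0.
Iteration 1: rows with parent_dir in {3} -> bob (id 5, lvl 1), proj (id 7, lvl 1).
Iteration 2: rows with parent_dir in {5,7} -> etc (id 9, lvl 2).
Iteration 3: no rows with parent_dir in {9}; recursion stops.
Total rows emitted: 4.

4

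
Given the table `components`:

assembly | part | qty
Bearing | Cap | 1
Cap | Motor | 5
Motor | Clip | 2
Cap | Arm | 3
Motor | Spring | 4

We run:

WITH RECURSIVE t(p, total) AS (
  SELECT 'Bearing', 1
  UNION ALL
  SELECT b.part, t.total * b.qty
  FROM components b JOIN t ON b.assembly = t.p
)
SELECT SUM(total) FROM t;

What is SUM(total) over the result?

40

Base: (Bearing, total=1).
Iteration 1: components of {Bearing} -> Cap = 1*1 = 1.
Iteration 2: components of {Cap} -> Arm = 1*3 = 3, Motor = 1*5 = 5.
Iteration 3: components of {Arm,Motor} -> Clip = 5*2 = 10, Spring = 5*4 = 20.
Iteration 4: no further components; recursion stops.
SUM(total) = 1 + 1 + 5 + 3 + 10 + 20 = 40.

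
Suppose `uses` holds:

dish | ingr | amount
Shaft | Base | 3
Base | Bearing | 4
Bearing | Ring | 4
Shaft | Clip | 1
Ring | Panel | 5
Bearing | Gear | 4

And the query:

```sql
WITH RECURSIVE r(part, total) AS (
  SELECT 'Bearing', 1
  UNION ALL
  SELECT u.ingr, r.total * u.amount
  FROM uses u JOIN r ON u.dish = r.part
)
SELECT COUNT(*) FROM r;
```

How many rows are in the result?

4

Base: (Bearing, total=1).
Iteration 1: components of {Bearing} -> Gear = 1*4 = 4, Ring = 1*4 = 4.
Iteration 2: components of {Gear,Ring} -> Panel = 4*5 = 20.
Iteration 3: no further components; recursion stops.
Total rows emitted: 4.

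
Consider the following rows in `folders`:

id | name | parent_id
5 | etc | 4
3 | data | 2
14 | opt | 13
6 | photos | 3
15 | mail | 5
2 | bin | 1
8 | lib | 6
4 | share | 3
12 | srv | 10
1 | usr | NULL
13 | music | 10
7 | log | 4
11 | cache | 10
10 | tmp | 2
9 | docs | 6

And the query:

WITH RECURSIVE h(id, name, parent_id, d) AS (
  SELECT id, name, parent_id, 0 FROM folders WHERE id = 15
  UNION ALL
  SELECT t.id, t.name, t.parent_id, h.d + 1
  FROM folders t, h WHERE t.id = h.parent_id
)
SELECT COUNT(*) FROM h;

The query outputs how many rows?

Base: id=15 (mail), parent_id=5, d 0.
Iteration 1: join on id=5 -> etc (id 5, parent_id=4, d 1).
Iteration 2: join on id=4 -> share (id 4, parent_id=3, d 2).
Iteration 3: join on id=3 -> data (id 3, parent_id=2, d 3).
Iteration 4: join on id=2 -> bin (id 2, parent_id=1, d 4).
Iteration 5: join on id=1 -> usr (id 1, parent_id=NULL, d 5).
Iteration 6: parent_id is NULL; no match; recursion stops.
Total rows emitted: 6.

6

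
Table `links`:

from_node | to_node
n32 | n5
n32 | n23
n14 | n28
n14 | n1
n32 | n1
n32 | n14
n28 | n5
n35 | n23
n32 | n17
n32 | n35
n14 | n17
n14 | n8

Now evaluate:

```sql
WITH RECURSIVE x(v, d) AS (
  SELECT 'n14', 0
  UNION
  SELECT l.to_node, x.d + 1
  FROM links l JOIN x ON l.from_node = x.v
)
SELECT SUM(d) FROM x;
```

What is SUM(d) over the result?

Base: (n14, d=0).
Iteration 1: edges from {n14} -> (n1, d=1), (n17, d=1), (n28, d=1), (n8, d=1).
Iteration 2: edges from {n1,n17,n28,n8} -> (n5, d=2).
Iteration 3: no outgoing edges from {n5}; recursion stops.
SUM(d) = 0 + 1 + 1 + 1 + 1 + 2 = 6.

6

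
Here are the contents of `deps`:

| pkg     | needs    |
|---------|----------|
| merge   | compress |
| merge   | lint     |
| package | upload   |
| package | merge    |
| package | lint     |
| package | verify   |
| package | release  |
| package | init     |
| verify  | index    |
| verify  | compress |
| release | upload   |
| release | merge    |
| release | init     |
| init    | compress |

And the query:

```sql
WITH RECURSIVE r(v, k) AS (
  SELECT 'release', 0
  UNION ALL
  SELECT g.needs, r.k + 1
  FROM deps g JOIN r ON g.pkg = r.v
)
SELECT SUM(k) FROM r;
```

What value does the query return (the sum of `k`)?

Base: (release, k=0).
Iteration 1: edges from {release} -> (init, k=1), (merge, k=1), (upload, k=1).
Iteration 2: edges from {init,merge,upload} -> (compress, k=2) x2, (lint, k=2). [UNION ALL keeps all 3 new rows, including repeats]
Iteration 3: no outgoing edges from {compress,lint}; recursion stops.
SUM(k) = 0 + 1 + 1 + 1 + 2 + 2 + 2 = 9.

9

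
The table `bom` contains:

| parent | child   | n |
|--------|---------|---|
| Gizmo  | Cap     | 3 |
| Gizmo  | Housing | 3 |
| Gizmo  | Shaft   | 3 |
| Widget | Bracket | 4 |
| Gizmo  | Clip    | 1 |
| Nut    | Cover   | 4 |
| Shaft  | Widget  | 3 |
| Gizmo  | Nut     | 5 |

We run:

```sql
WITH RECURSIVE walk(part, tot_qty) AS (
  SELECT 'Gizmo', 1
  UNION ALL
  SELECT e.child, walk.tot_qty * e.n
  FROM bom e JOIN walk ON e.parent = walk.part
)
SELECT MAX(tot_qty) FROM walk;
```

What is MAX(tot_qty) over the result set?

36

Base: (Gizmo, tot_qty=1).
Iteration 1: components of {Gizmo} -> Cap = 1*3 = 3, Clip = 1*1 = 1, Housing = 1*3 = 3, Nut = 1*5 = 5, Shaft = 1*3 = 3.
Iteration 2: components of {Cap,Clip,Housing,Nut,Shaft} -> Cover = 5*4 = 20, Widget = 3*3 = 9.
Iteration 3: components of {Cover,Widget} -> Bracket = 9*4 = 36.
Iteration 4: no further components; recursion stops.
tot_qty values: 1, 3, 3, 1, 3, 5, 9, 20, 36; the maximum is 36.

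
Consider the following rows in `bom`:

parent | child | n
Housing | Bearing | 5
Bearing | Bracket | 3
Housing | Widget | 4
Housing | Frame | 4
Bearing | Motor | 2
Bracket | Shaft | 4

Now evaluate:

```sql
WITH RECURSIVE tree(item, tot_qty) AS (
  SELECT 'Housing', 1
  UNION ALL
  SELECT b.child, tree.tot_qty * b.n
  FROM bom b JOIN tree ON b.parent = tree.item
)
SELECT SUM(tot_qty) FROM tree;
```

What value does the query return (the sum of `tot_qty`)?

Base: (Housing, tot_qty=1).
Iteration 1: components of {Housing} -> Bearing = 1*5 = 5, Frame = 1*4 = 4, Widget = 1*4 = 4.
Iteration 2: components of {Bearing,Frame,Widget} -> Bracket = 5*3 = 15, Motor = 5*2 = 10.
Iteration 3: components of {Bracket,Motor} -> Shaft = 15*4 = 60.
Iteration 4: no further components; recursion stops.
SUM(tot_qty) = 1 + 5 + 4 + 4 + 15 + 10 + 60 = 99.

99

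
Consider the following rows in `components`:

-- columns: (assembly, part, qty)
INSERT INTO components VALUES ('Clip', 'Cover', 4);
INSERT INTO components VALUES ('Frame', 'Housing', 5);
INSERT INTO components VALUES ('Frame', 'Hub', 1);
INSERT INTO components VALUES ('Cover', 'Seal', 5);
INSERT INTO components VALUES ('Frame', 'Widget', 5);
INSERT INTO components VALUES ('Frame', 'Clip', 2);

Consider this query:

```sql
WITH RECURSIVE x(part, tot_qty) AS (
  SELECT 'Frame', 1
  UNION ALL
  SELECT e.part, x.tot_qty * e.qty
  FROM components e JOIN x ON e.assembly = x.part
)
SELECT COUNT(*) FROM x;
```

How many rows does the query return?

7

Base: (Frame, tot_qty=1).
Iteration 1: components of {Frame} -> Clip = 1*2 = 2, Housing = 1*5 = 5, Hub = 1*1 = 1, Widget = 1*5 = 5.
Iteration 2: components of {Clip,Housing,Hub,Widget} -> Cover = 2*4 = 8.
Iteration 3: components of {Cover} -> Seal = 8*5 = 40.
Iteration 4: no further components; recursion stops.
Total rows emitted: 7.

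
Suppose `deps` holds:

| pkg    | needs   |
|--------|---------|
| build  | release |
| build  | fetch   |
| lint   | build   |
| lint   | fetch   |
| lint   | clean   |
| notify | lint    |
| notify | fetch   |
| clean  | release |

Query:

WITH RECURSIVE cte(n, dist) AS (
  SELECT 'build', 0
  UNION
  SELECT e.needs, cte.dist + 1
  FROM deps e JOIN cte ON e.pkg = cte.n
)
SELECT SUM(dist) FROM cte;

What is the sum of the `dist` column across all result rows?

2

Base: (build, dist=0).
Iteration 1: edges from {build} -> (fetch, dist=1), (release, dist=1).
Iteration 2: no outgoing edges from {fetch,release}; recursion stops.
SUM(dist) = 0 + 1 + 1 = 2.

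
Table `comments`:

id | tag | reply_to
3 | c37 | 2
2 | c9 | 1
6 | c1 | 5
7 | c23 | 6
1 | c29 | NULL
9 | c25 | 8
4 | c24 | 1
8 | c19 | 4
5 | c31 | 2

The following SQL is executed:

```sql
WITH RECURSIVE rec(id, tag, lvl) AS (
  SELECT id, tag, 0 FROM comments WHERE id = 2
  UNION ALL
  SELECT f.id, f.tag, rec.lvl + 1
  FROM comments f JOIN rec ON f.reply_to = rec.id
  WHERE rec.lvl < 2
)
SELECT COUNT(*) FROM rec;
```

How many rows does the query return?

4

Base: id=2 (c9) at lvl 0.
Iteration 1: rows with reply_to in {2} -> c37 (id 3, lvl 1), c31 (id 5, lvl 1).
Iteration 2: rows with reply_to in {3,5} -> c1 (id 6, lvl 2).
Iteration 3: lvl < 2 fails for all current rows; recursion stops.
Total rows emitted: 4.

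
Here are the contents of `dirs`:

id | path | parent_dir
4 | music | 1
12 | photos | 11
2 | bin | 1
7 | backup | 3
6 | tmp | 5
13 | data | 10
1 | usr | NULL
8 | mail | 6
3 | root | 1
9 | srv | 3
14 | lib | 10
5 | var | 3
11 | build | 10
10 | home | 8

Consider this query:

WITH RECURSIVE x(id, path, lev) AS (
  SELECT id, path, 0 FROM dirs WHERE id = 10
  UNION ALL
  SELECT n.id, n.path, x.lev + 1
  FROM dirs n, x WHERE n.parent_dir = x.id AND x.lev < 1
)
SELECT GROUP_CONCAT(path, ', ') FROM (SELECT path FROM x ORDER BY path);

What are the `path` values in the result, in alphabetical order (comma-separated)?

Base: id=10 (home) at lev 0.
Iteration 1: rows with parent_dir in {10} -> build (id 11, lev 1), data (id 13, lev 1), lib (id 14, lev 1).
Iteration 2: lev < 1 fails for all current rows; recursion stops.

build, data, home, lib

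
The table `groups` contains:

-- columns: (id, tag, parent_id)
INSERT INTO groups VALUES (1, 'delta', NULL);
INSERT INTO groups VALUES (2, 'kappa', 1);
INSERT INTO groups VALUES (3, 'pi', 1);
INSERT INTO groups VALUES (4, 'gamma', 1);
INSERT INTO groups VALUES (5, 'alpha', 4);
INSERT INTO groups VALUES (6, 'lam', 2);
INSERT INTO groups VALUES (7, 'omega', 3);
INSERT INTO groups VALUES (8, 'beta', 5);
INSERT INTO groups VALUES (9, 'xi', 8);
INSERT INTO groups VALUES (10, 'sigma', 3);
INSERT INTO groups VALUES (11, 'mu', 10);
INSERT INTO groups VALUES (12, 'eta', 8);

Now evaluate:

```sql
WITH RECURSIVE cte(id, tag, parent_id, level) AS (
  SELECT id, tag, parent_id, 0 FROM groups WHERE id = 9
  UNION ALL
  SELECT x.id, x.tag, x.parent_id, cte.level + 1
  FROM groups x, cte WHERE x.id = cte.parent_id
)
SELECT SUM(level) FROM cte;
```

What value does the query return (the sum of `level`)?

10

Base: id=9 (xi), parent_id=8, level 0.
Iteration 1: join on id=8 -> beta (id 8, parent_id=5, level 1).
Iteration 2: join on id=5 -> alpha (id 5, parent_id=4, level 2).
Iteration 3: join on id=4 -> gamma (id 4, parent_id=1, level 3).
Iteration 4: join on id=1 -> delta (id 1, parent_id=NULL, level 4).
Iteration 5: parent_id is NULL; no match; recursion stops.
SUM(level) = 0 + 1 + 2 + 3 + 4 = 10.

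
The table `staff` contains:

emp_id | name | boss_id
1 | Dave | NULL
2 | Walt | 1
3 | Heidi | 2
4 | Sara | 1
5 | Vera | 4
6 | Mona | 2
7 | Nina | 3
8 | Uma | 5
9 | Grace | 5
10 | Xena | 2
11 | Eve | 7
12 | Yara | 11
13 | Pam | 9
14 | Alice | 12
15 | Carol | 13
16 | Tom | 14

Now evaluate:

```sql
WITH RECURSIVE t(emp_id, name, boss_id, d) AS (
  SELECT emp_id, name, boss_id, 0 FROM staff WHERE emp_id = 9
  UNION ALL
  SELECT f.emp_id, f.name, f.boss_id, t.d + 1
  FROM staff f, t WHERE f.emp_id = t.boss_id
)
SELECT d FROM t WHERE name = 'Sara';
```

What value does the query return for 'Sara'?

2

Base: emp_id=9 (Grace), boss_id=5, d 0.
Iteration 1: join on emp_id=5 -> Vera (id 5, boss_id=4, d 1).
Iteration 2: join on emp_id=4 -> Sara (id 4, boss_id=1, d 2).
Iteration 3: join on emp_id=1 -> Dave (id 1, boss_id=NULL, d 3).
Iteration 4: boss_id is NULL; no match; recursion stops.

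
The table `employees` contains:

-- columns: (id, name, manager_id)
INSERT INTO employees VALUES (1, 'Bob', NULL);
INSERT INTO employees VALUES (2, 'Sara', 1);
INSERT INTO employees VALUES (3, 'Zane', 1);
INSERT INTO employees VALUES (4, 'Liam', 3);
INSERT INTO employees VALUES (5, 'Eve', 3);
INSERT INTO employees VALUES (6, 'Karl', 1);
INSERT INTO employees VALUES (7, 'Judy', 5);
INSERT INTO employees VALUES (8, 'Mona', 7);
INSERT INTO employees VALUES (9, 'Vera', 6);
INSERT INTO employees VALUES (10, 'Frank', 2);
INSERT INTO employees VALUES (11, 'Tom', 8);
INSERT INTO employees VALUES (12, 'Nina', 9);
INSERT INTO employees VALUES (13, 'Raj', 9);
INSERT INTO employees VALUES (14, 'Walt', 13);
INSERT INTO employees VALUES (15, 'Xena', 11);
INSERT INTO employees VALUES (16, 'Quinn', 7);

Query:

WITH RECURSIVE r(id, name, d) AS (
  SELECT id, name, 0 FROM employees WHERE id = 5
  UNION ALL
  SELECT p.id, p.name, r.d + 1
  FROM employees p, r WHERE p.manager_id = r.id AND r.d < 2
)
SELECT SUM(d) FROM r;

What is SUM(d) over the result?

5

Base: id=5 (Eve) at d 0.
Iteration 1: rows with manager_id in {5} -> Judy (id 7, d 1).
Iteration 2: rows with manager_id in {7} -> Mona (id 8, d 2), Quinn (id 16, d 2).
Iteration 3: d < 2 fails for all current rows; recursion stops.
SUM(d) = 0 + 1 + 2 + 2 = 5.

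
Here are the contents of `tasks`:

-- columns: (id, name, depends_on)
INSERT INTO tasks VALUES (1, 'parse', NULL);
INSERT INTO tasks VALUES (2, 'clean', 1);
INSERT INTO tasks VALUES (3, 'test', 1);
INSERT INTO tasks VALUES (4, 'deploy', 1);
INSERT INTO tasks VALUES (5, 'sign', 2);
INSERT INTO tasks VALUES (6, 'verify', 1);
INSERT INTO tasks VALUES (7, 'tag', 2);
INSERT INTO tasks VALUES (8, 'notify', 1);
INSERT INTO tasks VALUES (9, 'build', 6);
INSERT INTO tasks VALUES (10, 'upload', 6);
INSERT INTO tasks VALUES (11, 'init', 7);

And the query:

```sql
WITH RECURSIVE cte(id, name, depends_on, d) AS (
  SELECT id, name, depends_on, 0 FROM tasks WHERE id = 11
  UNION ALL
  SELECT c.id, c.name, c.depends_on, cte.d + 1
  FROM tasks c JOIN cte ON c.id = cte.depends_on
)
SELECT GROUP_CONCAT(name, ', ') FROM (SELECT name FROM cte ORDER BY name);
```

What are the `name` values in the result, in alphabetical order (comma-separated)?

clean, init, parse, tag

Base: id=11 (init), depends_on=7, d 0.
Iteration 1: join on id=7 -> tag (id 7, depends_on=2, d 1).
Iteration 2: join on id=2 -> clean (id 2, depends_on=1, d 2).
Iteration 3: join on id=1 -> parse (id 1, depends_on=NULL, d 3).
Iteration 4: depends_on is NULL; no match; recursion stops.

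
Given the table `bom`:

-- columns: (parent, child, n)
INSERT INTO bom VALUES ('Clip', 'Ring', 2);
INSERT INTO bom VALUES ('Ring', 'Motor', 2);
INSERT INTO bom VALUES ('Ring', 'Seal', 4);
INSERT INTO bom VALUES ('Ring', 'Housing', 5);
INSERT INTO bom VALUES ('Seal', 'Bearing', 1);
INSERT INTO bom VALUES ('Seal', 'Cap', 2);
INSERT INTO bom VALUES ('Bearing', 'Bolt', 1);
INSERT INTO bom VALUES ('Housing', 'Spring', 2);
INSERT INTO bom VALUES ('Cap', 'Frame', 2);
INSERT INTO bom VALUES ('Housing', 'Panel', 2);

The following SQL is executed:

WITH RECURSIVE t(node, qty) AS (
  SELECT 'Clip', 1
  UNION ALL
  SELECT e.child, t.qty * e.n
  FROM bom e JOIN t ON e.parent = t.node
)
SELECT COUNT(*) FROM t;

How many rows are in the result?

Base: (Clip, qty=1).
Iteration 1: components of {Clip} -> Ring = 1*2 = 2.
Iteration 2: components of {Ring} -> Housing = 2*5 = 10, Motor = 2*2 = 4, Seal = 2*4 = 8.
Iteration 3: components of {Housing,Motor,Seal} -> Bearing = 8*1 = 8, Cap = 8*2 = 16, Panel = 10*2 = 20, Spring = 10*2 = 20.
Iteration 4: components of {Bearing,Cap,Panel,Spring} -> Bolt = 8*1 = 8, Frame = 16*2 = 32.
Iteration 5: no further components; recursion stops.
Total rows emitted: 11.

11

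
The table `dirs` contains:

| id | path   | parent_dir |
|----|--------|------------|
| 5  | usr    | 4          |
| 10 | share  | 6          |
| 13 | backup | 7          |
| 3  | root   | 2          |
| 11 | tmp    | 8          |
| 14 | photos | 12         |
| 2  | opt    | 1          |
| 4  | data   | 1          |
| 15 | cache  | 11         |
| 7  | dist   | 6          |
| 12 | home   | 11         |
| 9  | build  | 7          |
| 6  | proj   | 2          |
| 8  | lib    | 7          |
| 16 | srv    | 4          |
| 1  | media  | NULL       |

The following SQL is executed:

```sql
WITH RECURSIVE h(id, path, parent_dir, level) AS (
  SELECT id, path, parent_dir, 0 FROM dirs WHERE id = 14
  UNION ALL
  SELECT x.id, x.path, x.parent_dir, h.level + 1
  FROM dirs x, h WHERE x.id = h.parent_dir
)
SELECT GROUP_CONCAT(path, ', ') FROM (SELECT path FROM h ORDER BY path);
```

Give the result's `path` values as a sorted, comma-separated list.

dist, home, lib, media, opt, photos, proj, tmp

Base: id=14 (photos), parent_dir=12, level 0.
Iteration 1: join on id=12 -> home (id 12, parent_dir=11, level 1).
Iteration 2: join on id=11 -> tmp (id 11, parent_dir=8, level 2).
Iteration 3: join on id=8 -> lib (id 8, parent_dir=7, level 3).
Iteration 4: join on id=7 -> dist (id 7, parent_dir=6, level 4).
Iteration 5: join on id=6 -> proj (id 6, parent_dir=2, level 5).
Iteration 6: join on id=2 -> opt (id 2, parent_dir=1, level 6).
Iteration 7: join on id=1 -> media (id 1, parent_dir=NULL, level 7).
Iteration 8: parent_dir is NULL; no match; recursion stops.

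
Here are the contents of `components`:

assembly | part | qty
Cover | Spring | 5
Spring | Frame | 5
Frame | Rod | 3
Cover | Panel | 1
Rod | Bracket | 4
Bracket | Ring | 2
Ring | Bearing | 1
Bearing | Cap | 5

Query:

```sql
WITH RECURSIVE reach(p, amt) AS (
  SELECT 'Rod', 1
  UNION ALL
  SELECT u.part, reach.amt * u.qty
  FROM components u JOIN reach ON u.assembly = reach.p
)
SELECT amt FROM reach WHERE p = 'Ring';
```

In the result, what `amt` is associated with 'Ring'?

Base: (Rod, amt=1).
Iteration 1: components of {Rod} -> Bracket = 1*4 = 4.
Iteration 2: components of {Bracket} -> Ring = 4*2 = 8.
Iteration 3: components of {Ring} -> Bearing = 8*1 = 8.
Iteration 4: components of {Bearing} -> Cap = 8*5 = 40.
Iteration 5: no further components; recursion stops.

8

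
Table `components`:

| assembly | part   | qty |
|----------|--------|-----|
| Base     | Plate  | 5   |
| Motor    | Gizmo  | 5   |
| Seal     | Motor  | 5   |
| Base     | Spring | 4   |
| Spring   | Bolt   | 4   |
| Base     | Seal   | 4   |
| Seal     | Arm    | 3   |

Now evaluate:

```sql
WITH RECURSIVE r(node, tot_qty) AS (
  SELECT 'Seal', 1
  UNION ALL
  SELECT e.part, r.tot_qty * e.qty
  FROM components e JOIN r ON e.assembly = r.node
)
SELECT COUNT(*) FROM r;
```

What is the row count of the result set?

Base: (Seal, tot_qty=1).
Iteration 1: components of {Seal} -> Arm = 1*3 = 3, Motor = 1*5 = 5.
Iteration 2: components of {Arm,Motor} -> Gizmo = 5*5 = 25.
Iteration 3: no further components; recursion stops.
Total rows emitted: 4.

4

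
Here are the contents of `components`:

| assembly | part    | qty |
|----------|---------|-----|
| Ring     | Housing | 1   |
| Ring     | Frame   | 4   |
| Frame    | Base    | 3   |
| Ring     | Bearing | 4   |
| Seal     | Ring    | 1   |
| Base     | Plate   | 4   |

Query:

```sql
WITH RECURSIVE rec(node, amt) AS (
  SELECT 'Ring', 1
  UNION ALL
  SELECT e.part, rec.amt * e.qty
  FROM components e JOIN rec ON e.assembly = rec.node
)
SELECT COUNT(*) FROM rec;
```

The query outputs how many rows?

Base: (Ring, amt=1).
Iteration 1: components of {Ring} -> Bearing = 1*4 = 4, Frame = 1*4 = 4, Housing = 1*1 = 1.
Iteration 2: components of {Bearing,Frame,Housing} -> Base = 4*3 = 12.
Iteration 3: components of {Base} -> Plate = 12*4 = 48.
Iteration 4: no further components; recursion stops.
Total rows emitted: 6.

6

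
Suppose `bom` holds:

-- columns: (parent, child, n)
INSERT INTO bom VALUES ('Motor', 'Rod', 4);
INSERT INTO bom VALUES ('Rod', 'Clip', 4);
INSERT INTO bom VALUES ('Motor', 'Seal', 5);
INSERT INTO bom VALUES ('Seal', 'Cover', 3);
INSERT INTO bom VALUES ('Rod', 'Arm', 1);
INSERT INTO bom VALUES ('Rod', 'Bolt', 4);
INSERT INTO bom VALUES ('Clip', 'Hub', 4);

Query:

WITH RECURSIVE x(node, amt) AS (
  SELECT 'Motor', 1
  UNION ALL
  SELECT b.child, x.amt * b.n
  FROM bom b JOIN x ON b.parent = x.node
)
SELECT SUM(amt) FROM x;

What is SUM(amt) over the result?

Base: (Motor, amt=1).
Iteration 1: components of {Motor} -> Rod = 1*4 = 4, Seal = 1*5 = 5.
Iteration 2: components of {Rod,Seal} -> Arm = 4*1 = 4, Bolt = 4*4 = 16, Clip = 4*4 = 16, Cover = 5*3 = 15.
Iteration 3: components of {Arm,Bolt,Clip,Cover} -> Hub = 16*4 = 64.
Iteration 4: no further components; recursion stops.
SUM(amt) = 1 + 4 + 5 + 4 + 16 + 16 + 15 + 64 = 125.

125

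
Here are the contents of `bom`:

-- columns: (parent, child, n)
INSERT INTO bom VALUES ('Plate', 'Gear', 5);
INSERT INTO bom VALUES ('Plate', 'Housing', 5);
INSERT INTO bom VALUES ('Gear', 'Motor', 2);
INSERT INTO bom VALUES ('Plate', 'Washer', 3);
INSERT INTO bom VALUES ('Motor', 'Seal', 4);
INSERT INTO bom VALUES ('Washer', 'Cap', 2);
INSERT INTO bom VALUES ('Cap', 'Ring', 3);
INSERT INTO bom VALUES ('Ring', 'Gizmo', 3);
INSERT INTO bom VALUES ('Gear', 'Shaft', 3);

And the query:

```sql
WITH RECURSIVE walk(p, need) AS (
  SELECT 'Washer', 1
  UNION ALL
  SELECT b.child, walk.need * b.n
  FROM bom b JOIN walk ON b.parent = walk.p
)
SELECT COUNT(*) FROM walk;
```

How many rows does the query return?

4

Base: (Washer, need=1).
Iteration 1: components of {Washer} -> Cap = 1*2 = 2.
Iteration 2: components of {Cap} -> Ring = 2*3 = 6.
Iteration 3: components of {Ring} -> Gizmo = 6*3 = 18.
Iteration 4: no further components; recursion stops.
Total rows emitted: 4.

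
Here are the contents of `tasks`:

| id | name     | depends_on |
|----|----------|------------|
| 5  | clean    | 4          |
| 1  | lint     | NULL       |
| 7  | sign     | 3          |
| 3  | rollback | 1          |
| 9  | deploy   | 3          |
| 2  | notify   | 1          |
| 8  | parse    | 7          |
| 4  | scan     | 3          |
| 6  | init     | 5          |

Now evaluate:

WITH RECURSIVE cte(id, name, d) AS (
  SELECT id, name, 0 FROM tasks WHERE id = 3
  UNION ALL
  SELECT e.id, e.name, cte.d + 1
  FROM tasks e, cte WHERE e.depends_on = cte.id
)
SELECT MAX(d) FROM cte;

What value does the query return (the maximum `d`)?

Base: id=3 (rollback) at d 0.
Iteration 1: rows with depends_on in {3} -> scan (id 4, d 1), sign (id 7, d 1), deploy (id 9, d 1).
Iteration 2: rows with depends_on in {4,7,9} -> clean (id 5, d 2), parse (id 8, d 2).
Iteration 3: rows with depends_on in {5,8} -> init (id 6, d 3).
Iteration 4: no rows with depends_on in {6}; recursion stops.
d values: 0, 1, 1, 1, 2, 2, 3; the maximum is 3.

3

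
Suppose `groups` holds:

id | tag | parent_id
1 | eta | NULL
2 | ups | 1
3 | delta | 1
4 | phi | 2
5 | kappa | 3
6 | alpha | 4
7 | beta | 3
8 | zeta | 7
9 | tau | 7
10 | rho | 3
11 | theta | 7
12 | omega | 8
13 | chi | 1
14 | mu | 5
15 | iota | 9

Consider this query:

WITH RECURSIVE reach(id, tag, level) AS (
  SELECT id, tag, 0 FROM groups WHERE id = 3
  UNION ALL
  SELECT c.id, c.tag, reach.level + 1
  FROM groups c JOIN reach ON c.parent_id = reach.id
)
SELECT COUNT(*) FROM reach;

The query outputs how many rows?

Base: id=3 (delta) at level 0.
Iteration 1: rows with parent_id in {3} -> kappa (id 5, level 1), beta (id 7, level 1), rho (id 10, level 1).
Iteration 2: rows with parent_id in {5,7,10} -> zeta (id 8, level 2), tau (id 9, level 2), theta (id 11, level 2), mu (id 14, level 2).
Iteration 3: rows with parent_id in {8,9,11,14} -> omega (id 12, level 3), iota (id 15, level 3).
Iteration 4: no rows with parent_id in {12,15}; recursion stops.
Total rows emitted: 10.

10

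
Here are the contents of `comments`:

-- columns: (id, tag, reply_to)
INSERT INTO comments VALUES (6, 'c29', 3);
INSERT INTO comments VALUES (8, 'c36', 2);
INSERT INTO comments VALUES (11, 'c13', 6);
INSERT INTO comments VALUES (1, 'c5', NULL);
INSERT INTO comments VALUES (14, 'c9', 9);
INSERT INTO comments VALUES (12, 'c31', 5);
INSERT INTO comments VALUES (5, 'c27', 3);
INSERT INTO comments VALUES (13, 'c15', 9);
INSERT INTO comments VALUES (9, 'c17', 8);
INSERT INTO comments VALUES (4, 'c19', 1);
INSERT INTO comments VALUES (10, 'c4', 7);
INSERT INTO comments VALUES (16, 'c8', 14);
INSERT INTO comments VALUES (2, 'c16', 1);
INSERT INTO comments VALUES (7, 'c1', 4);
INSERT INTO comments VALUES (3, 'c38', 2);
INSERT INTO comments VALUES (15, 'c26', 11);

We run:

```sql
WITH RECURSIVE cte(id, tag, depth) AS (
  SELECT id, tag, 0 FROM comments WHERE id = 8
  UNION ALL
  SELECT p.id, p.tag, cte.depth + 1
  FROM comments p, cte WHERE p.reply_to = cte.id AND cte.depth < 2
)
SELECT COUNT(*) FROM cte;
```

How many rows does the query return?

4

Base: id=8 (c36) at depth 0.
Iteration 1: rows with reply_to in {8} -> c17 (id 9, depth 1).
Iteration 2: rows with reply_to in {9} -> c15 (id 13, depth 2), c9 (id 14, depth 2).
Iteration 3: depth < 2 fails for all current rows; recursion stops.
Total rows emitted: 4.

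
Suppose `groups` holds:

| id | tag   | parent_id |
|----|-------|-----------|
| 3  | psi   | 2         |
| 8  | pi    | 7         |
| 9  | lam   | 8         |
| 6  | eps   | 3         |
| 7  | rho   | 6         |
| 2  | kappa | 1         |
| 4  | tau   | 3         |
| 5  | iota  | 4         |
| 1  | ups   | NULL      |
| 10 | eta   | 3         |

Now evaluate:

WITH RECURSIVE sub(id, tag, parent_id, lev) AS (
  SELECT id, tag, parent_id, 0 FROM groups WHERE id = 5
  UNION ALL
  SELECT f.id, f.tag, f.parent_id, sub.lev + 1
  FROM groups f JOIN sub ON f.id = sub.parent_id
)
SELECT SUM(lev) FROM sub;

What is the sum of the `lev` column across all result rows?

Base: id=5 (iota), parent_id=4, lev 0.
Iteration 1: join on id=4 -> tau (id 4, parent_id=3, lev 1).
Iteration 2: join on id=3 -> psi (id 3, parent_id=2, lev 2).
Iteration 3: join on id=2 -> kappa (id 2, parent_id=1, lev 3).
Iteration 4: join on id=1 -> ups (id 1, parent_id=NULL, lev 4).
Iteration 5: parent_id is NULL; no match; recursion stops.
SUM(lev) = 0 + 1 + 2 + 3 + 4 = 10.

10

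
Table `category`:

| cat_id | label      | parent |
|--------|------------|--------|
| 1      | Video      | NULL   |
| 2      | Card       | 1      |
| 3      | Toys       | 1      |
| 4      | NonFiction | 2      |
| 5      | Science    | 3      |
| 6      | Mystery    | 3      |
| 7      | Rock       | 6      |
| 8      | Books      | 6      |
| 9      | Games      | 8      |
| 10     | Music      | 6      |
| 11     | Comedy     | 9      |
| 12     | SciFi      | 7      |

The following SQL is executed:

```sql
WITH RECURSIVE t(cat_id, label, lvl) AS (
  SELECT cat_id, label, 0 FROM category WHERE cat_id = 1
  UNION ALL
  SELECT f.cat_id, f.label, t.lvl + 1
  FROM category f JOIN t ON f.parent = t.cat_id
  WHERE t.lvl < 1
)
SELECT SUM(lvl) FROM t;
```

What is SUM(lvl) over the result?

Base: cat_id=1 (Video) at lvl 0.
Iteration 1: rows with parent in {1} -> Card (id 2, lvl 1), Toys (id 3, lvl 1).
Iteration 2: lvl < 1 fails for all current rows; recursion stops.
SUM(lvl) = 0 + 1 + 1 = 2.

2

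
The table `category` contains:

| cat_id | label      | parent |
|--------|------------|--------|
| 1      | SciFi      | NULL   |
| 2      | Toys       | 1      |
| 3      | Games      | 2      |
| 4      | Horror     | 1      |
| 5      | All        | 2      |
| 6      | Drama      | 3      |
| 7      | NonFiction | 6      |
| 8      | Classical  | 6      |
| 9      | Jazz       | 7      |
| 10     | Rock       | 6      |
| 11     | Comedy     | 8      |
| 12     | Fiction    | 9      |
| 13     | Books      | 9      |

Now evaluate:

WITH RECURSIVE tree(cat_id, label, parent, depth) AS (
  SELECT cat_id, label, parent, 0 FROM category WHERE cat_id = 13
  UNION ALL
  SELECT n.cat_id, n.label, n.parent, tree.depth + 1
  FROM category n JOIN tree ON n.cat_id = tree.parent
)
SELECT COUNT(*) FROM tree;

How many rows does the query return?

Base: cat_id=13 (Books), parent=9, depth 0.
Iteration 1: join on cat_id=9 -> Jazz (id 9, parent=7, depth 1).
Iteration 2: join on cat_id=7 -> NonFiction (id 7, parent=6, depth 2).
Iteration 3: join on cat_id=6 -> Drama (id 6, parent=3, depth 3).
Iteration 4: join on cat_id=3 -> Games (id 3, parent=2, depth 4).
Iteration 5: join on cat_id=2 -> Toys (id 2, parent=1, depth 5).
Iteration 6: join on cat_id=1 -> SciFi (id 1, parent=NULL, depth 6).
Iteration 7: parent is NULL; no match; recursion stops.
Total rows emitted: 7.

7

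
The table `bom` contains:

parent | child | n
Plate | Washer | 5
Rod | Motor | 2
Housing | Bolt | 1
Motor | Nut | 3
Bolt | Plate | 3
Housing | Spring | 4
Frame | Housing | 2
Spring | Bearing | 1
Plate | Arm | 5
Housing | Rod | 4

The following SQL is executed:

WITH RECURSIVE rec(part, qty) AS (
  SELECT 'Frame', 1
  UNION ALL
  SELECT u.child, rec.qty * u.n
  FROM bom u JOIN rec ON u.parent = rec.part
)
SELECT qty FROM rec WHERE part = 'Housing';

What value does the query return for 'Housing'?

Base: (Frame, qty=1).
Iteration 1: components of {Frame} -> Housing = 1*2 = 2.
Iteration 2: components of {Housing} -> Bolt = 2*1 = 2, Rod = 2*4 = 8, Spring = 2*4 = 8.
Iteration 3: components of {Bolt,Rod,Spring} -> Bearing = 8*1 = 8, Motor = 8*2 = 16, Plate = 2*3 = 6.
Iteration 4: components of {Bearing,Motor,Plate} -> Arm = 6*5 = 30, Nut = 16*3 = 48, Washer = 6*5 = 30.
Iteration 5: no further components; recursion stops.

2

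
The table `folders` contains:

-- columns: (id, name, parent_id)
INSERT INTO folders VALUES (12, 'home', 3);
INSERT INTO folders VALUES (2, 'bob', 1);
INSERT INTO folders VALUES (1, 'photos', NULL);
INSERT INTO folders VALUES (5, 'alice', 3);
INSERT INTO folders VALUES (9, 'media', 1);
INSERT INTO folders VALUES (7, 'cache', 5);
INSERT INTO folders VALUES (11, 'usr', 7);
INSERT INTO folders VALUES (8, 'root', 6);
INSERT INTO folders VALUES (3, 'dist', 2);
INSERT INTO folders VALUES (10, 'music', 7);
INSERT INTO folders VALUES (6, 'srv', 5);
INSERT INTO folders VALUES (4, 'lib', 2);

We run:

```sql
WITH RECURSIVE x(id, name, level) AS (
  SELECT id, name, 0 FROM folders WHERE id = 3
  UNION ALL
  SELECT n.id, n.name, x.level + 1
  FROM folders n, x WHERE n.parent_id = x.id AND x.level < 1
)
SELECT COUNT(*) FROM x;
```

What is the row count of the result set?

3

Base: id=3 (dist) at level 0.
Iteration 1: rows with parent_id in {3} -> alice (id 5, level 1), home (id 12, level 1).
Iteration 2: level < 1 fails for all current rows; recursion stops.
Total rows emitted: 3.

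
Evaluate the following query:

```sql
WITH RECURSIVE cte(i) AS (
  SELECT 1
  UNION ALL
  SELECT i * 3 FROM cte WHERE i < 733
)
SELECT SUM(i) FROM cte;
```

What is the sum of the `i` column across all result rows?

3280

Base: i=1.
Iteration 1: 1 < 733 holds -> i = 1 * 3 = 3.
Iteration 2: 3 < 733 holds -> i = 3 * 3 = 9.
Iteration 3: 9 < 733 holds -> i = 9 * 3 = 27.
Iteration 4: 27 < 733 holds -> i = 27 * 3 = 81.
Iteration 5: 81 < 733 holds -> i = 81 * 3 = 243.
Iteration 6: 243 < 733 holds -> i = 243 * 3 = 729.
Iteration 7: 729 < 733 holds -> i = 729 * 3 = 2187.
Iteration 8: 2187 < 733 fails; recursion stops.
SUM(i) = 1 + 3 + 9 + 27 + 81 + 243 + 729 + 2187 = 3280.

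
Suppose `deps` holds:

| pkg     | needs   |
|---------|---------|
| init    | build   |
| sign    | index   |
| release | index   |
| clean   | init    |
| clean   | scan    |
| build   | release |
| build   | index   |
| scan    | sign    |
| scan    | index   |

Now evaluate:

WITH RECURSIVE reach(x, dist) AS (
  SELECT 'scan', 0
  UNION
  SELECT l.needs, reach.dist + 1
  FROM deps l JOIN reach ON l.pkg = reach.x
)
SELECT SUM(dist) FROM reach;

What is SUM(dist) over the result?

Base: (scan, dist=0).
Iteration 1: edges from {scan} -> (index, dist=1), (sign, dist=1).
Iteration 2: edges from {index,sign} -> (index, dist=2).
Iteration 3: no outgoing edges from {index}; recursion stops.
SUM(dist) = 0 + 1 + 1 + 2 = 4.

4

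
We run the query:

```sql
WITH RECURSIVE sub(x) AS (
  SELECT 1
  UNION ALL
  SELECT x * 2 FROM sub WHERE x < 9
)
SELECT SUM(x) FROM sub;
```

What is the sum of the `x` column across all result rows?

Base: x=1.
Iteration 1: 1 < 9 holds -> x = 1 * 2 = 2.
Iteration 2: 2 < 9 holds -> x = 2 * 2 = 4.
Iteration 3: 4 < 9 holds -> x = 4 * 2 = 8.
Iteration 4: 8 < 9 holds -> x = 8 * 2 = 16.
Iteration 5: 16 < 9 fails; recursion stops.
SUM(x) = 1 + 2 + 4 + 8 + 16 = 31.

31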